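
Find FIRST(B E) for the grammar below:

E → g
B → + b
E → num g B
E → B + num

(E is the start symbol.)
FIRST sets of the non-terminals involved (from the grammar, by fixed-point iteration):
  FIRST(B) = { '+' }

To compute FIRST(B E), process the symbols left to right:
Symbol B is a non-terminal. Add FIRST(B) \ {ε} = { '+' }
B is not nullable (ε ∉ FIRST(B)), so stop here.
FIRST(B E) = { '+' }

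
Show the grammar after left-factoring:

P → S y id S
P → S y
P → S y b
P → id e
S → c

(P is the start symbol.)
P → S y P'
P' → id S
P' → ε
P' → b
P → id e
S → c

Left-factoring transforms A → αβ₁ | αβ₂ into A → αA' and A' → β₁ | β₂
(α is the longest common prefix among the alternatives). Repeat until
no nonterminal has two alternatives with a common prefix.

Round 1: P has alternatives sharing prefix 'S y'. Introduce P': P → S y P'
  Add: P' → id S
  Add: P' → ε
  Add: P' → b

No remaining common prefixes — done.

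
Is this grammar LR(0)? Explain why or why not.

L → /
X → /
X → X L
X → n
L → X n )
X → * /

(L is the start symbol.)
No. Reduce-reduce conflict: [L → / .] and [X → / .]

A grammar is LR(0) if no state in the canonical LR(0) collection has:
  - both a shift item (dot before a terminal) and a complete item (shift-reduce conflict), or
  - two or more complete items (reduce-reduce conflict; the accept item [L' → L .] counts as a complete item here).

Augment with L' → L and build the canonical LR(0) collection (I0 = CLOSURE({[L' → . L]}), then GOTO on every symbol after a dot until no new states appear). It has 10 states:
  I0: { [L → . /], [L → . X n )], [L' → . L], [X → . * /], [X → . /], [X → . X L], [X → . n] }  — shift
  I1: { [X → * . /] }  — shift
  I2: { [L → / .], [X → / .] }  — 2 reduces
  I3: { [L' → L .] }  — accept
  I4: { [L → . /], [L → . X n )], [L → X . n )], [X → . * /], [X → . /], [X → . X L], [X → . n], [X → X . L] }  — shift
  I5: { [X → n .] }  — reduce
  I6: { [X → X L .] }  — reduce
  I7: { [L → X n . )], [X → n .] }  — shift, reduce
  I8: { [L → X n ) .] }  — reduce
  I9: { [X → * / .] }  — reduce

Conflict in state I2:
  Reduce-reduce conflict: [L → / .] and [X → / .]
So the grammar is NOT LR(0).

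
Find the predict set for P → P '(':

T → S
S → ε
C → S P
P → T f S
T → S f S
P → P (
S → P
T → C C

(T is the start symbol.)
PREDICT(P → P '(') = (FIRST(RHS) \ {ε}) ∪ (FOLLOW(P) if ε ∈ FIRST(RHS), i.e. RHS ⇒* ε)
FIRST(P) = { 'f' }
FIRST(P '(') = { 'f' }
ε ∉ FIRST(P '('), so FOLLOW(P) is not added.
PREDICT(P → P '(') = { 'f' }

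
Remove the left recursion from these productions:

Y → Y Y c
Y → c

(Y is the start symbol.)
Y → c Y'
Y' → Y c Y'
Y' → ε

Y is directly left-recursive. The standard transformation for
  A → A α₁ | ... | A α_m | β₁ | ... | β_n
is
  A  → β₁ A' | ... | β_n A'
  A' → α₁ A' | ... | α_m A' | ε

Y → c becomes Y → c Y'
Y → Y Y c becomes Y' → Y c Y'
Add Y' → ε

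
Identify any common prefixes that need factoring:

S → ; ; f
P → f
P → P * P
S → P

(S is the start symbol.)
No, left-factoring is not needed

Left-factoring is needed when two productions for the same non-terminal
share a common prefix on the right-hand side.

Productions for S:
  S → ; ; f
  S → P
Productions for P:
  P → f
  P → P * P

No common prefixes found.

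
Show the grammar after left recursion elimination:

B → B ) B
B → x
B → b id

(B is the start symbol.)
B → x B'
B → b id B'
B' → ) B B'
B' → ε

B is directly left-recursive. The standard transformation for
  A → A α₁ | ... | A α_m | β₁ | ... | β_n
is
  A  → β₁ A' | ... | β_n A'
  A' → α₁ A' | ... | α_m A' | ε

B → x becomes B → x B'
B → b id becomes B → b id B'
B → B ) B becomes B' → ) B B'
Add B' → ε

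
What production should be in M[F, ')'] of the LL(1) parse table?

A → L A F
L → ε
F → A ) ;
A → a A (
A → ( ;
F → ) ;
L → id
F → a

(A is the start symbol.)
F → ) ;

To find M[F, ')'], we find productions for F where ')' is in the predict set (PREDICT(N → α) = (FIRST(α) \ {ε}) ∪ (FOLLOW(N) if α ⇒* ε)).

Relevant sets:
  FIRST(A) = { '(', 'a', 'id' }

F → A ) ;: PREDICT = { '(', 'a', 'id' }
F → ) ;: PREDICT = { ')' }
  ')' is in predict set, so this production goes in M[F, ')']
F → a: PREDICT = { 'a' }

M[F, ')'] = F → ) ;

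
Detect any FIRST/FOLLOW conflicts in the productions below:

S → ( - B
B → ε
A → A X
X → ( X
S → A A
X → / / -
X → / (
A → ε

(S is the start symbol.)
Yes. A → A X with FOLLOW(A) on { '(', '/' }

A FIRST/FOLLOW conflict occurs when a non-terminal N has a nullable alternative N → β (β ⇒* ε) and another alternative N → α with FIRST(α) ∩ FOLLOW(N) ≠ ∅: on such a lookahead the parser cannot decide between expanding α and letting N vanish via β.

Nullable non-terminals: A, B, S.
FIRST sets used below: FIRST(A) = { '(', '/', ε }, FIRST(X) = { '(', '/' }

A: nullable alternative(s) A → ε; FOLLOW(A) = { $, '(', '/' }
  A → A X: FIRST \ {ε} = { '(', '/' } — overlaps FOLLOW(A) on { '(', '/' }: CONFLICT
  A → ε: FIRST \ {ε} = { } — this is the only nullable alternative, skip
B has a nullable alternative but only one production, so nothing to check.

S: nullable alternative(s) S → A A; FOLLOW(S) = { $ }
  S → ( - B: FIRST \ {ε} = { '(' } — disjoint from FOLLOW(S)
  S → A A: FIRST \ {ε} = { '(', '/' } — this is the only nullable alternative, skip

X has no nullable alternative, so no FIRST/FOLLOW check is needed there.

So the grammar has 1 FIRST/FOLLOW conflict (marked CONFLICT above).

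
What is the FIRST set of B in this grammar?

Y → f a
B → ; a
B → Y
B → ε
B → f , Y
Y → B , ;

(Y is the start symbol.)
FIRST sets of the other non-terminals involved (by the same procedure, iterated to a fixed point):
  FIRST(Y) = { ',', ';', 'f' }

From B → ; a:
  - ';' is a terminal: add ';' and stop
From B → Y:
  - Y is a non-terminal: add FIRST(Y) \ {ε} = { ',', ';', 'f' }
    Y is not nullable, so stop
From B → ε:
  - ε-production, so ε ∈ FIRST(B)
From B → f , Y:
  - f is a terminal: add 'f' and stop

Collecting: FIRST(B) = { ',', ';', 'f', ε }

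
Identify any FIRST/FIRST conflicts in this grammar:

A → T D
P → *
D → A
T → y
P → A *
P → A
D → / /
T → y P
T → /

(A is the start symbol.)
A FIRST/FIRST conflict occurs when two productions N → α and N → β for the same non-terminal have FIRST(α) ∩ FIRST(β) ≠ ∅ (with ε ∈ FIRST of a nullable right-hand side, so two nullable alternatives also conflict).

FIRST sets of the non-terminals at (or reachable through a nullable prefix from) the front of some alternative:
  FIRST(A) = { '/', 'y' }

Productions for P:
  P → *: FIRST = { '*' }
  P → A *: FIRST = { '/', 'y' }
  P → A: FIRST = { '/', 'y' }
Productions for D:
  D → A: FIRST = { '/', 'y' }
  D → / /: FIRST = { '/' }
Productions for T:
  T → y: FIRST = { 'y' }
  T → y P: FIRST = { 'y' }
  T → /: FIRST = { '/' }
A has only one production, so no FIRST/FIRST conflict is possible there.

Conflict for P: P → A * and P → A
  Overlap: { '/', 'y' }
Conflict for D: D → A and D → / /
  Overlap: { '/' }
Conflict for T: T → y and T → y P
  Overlap: { 'y' }

Answer: Yes. P → A '*' / P → A on { '/', 'y' }; D → A / D → '/' '/' on { '/' }; T → y / T → y P on { 'y' }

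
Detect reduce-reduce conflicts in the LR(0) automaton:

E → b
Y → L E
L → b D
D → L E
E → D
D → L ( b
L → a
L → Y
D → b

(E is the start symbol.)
Augment with E' → E and build the canonical LR(0) collection (I0 = CLOSURE({[E' → . E]}), then GOTO on every symbol after a dot until no new states appear). It has 12 states:
  I0: { [D → . L ( b], [D → . L E], [D → . b], [E → . D], [E → . b], [E' → . E], [L → . Y], [L → . a], [L → . b D], [Y → . L E] }  — shift
  I1: { [E → D .] }  — reduce
  I2: { [E' → E .] }  — accept
  I3: { [D → . L ( b], [D → . L E], [D → . b], [D → L . ( b], [D → L . E], [E → . D], [E → . b], [L → . Y], [L → . a], [L → . b D], [Y → . L E], [Y → L . E] }  — shift
  I4: { [L → Y .] }  — reduce
  I5: { [L → a .] }  — reduce
  I6: { [D → . L ( b], [D → . L E], [D → . b], [D → b .], [E → b .], [L → . Y], [L → . a], [L → . b D], [L → b . D], [Y → . L E] }  — shift, 2 reduces
  I7: { [L → b D .] }  — reduce
  I8: { [D → . L ( b], [D → . L E], [D → . b], [D → b .], [L → . Y], [L → . a], [L → . b D], [L → b . D], [Y → . L E] }  — shift, reduce
  I9: { [D → L ( . b] }  — shift
  I10: { [D → L E .], [Y → L E .] }  — 2 reduces
  I11: { [D → L ( b .] }  — reduce

I6 contains complete items [D → b .], [E → b .] — reduce-reduce conflict.
I10 contains complete items [D → L E .], [Y → L E .] — reduce-reduce conflict.

Answer: Yes — I6: [D → b .] vs [E → b .]; I10: [D → L E .] vs [Y → L E .]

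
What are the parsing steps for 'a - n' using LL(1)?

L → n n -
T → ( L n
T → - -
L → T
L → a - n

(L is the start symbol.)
LL(1) parsing maintains a stack (initially the start symbol over $) and the input. At each step: if the stack top is a terminal, match it against the current input token; if it is a non-terminal N, replace it with the RHS of M[N, lookahead] (the unique production whose predict set contains the lookahead).

Stack is shown with the top on the left.

Stack    Input    Action
------------------------
L $      a - n $  output L → a - n
a - n $  a - n $  match 'a'
- n $    - n $    match '-'
n $      n $      match 'n'
$        $        accept

The string is accepted.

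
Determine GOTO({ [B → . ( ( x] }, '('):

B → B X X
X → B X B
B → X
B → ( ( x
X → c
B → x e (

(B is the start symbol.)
GOTO(I, '(') = CLOSURE({ [A → αX.β] : [A → α.Xβ] ∈ I, X = '(' })

Items with dot before '(', with the dot advanced:
  [B → . ( ( x] → [B → ( . ( x]
Closure adds nothing (no advanced item has the dot before a non-terminal).

GOTO = { [B → ( . ( x] }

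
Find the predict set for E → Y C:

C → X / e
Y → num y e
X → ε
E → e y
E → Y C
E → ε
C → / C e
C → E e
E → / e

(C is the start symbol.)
{ 'num' }

PREDICT(E → Y C) = (FIRST(RHS) \ {ε}) ∪ (FOLLOW(E) if ε ∈ FIRST(RHS), i.e. RHS ⇒* ε)
FIRST(Y) = { 'num' }
FIRST(Y C) = { 'num' }
ε ∉ FIRST(Y C), so FOLLOW(E) is not added.
PREDICT(E → Y C) = { 'num' }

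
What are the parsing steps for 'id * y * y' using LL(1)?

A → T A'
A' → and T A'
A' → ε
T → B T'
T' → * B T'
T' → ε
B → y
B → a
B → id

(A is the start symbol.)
Stack is shown with the top on the left.

Stack        Input         Action
---------------------------------
A $          id * y * y $  output A → T A'
T A' $       id * y * y $  output T → B T'
B T' A' $    id * y * y $  output B → id
id T' A' $   id * y * y $  match 'id'
T' A' $      * y * y $     output T' → * B T'
* B T' A' $  * y * y $     match '*'
B T' A' $    y * y $       output B → y
y T' A' $    y * y $       match 'y'
T' A' $      * y $         output T' → * B T'
* B T' A' $  * y $         match '*'
B T' A' $    y $           output B → y
y T' A' $    y $           match 'y'
T' A' $      $             output T' → ε
A' $         $             output A' → ε
$            $             accept

The string is accepted.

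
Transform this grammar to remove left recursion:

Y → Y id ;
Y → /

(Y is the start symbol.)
Y is directly left-recursive. The standard transformation for
  A → A α₁ | ... | A α_m | β₁ | ... | β_n
is
  A  → β₁ A' | ... | β_n A'
  A' → α₁ A' | ... | α_m A' | ε

Y → / becomes Y → / Y'
Y → Y id ; becomes Y' → id ; Y'
Add Y' → ε

Resulting grammar:
Y → / Y'
Y' → id ; Y'
Y' → ε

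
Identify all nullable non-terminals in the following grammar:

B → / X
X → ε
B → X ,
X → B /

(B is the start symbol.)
A non-terminal is nullable if it can derive ε (the empty string): either it has an ε-production, or it has a production whose right-hand side consists entirely of nullable non-terminals.

ε-productions: X → ε
So X is immediately nullable.
No further non-terminal can be added: every production for the remaining non-terminals contains a terminal or a non-nullable non-terminal.
Nullable = { 'X' }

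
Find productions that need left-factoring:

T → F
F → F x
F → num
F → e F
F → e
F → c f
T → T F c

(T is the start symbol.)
Left-factoring is needed when two productions for the same non-terminal
share a common prefix on the right-hand side.

Productions for T:
  T → F
  T → T F c
Productions for F:
  F → F x
  F → num
  F → e F
  F → e
  F → c f

Found common prefix 'e' in productions for F

Answer: Yes, F has productions with common prefix 'e'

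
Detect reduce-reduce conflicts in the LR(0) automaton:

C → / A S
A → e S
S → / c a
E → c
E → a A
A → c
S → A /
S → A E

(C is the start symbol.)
No reduce-reduce conflicts

Augment with C' → C and build the canonical LR(0) collection (I0 = CLOSURE({[C' → . C]}), then GOTO on every symbol after a dot until no new states appear). It has 17 states:
  I0: { [C → . / A S], [C' → . C] }  — shift
  I1: { [A → . c], [A → . e S], [C → / . A S] }  — shift
  I2: { [C' → C .] }  — accept
  I3: { [A → . c], [A → . e S], [C → / A . S], [S → . / c a], [S → . A /], [S → . A E] }  — shift
  I4: { [A → c .] }  — reduce
  I5: { [A → . c], [A → . e S], [A → e . S], [S → . / c a], [S → . A /], [S → . A E] }  — shift
  I6: { [S → / . c a] }  — shift
  I7: { [E → . a A], [E → . c], [S → A . /], [S → A . E] }  — shift
  I8: { [A → e S .] }  — reduce
  I9: { [S → A / .] }  — reduce
  I10: { [S → A E .] }  — reduce
  I11: { [A → . c], [A → . e S], [E → a . A] }  — shift
  I12: { [E → c .] }  — reduce
  I13: { [E → a A .] }  — reduce
  I14: { [S → / c . a] }  — shift
  I15: { [S → / c a .] }  — reduce
  I16: { [C → / A S .] }  — reduce

No state contains more than one complete item.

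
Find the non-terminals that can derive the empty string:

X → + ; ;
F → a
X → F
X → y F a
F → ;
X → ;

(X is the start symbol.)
A non-terminal is nullable if it can derive ε (the empty string): either it has an ε-production, or it has a production whose right-hand side consists entirely of nullable non-terminals.

There are no ε-productions, so no non-terminal can derive ε.
No non-terminals are nullable.

Answer: None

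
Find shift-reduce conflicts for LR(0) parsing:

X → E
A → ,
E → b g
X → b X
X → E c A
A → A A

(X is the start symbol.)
Yes — I1: [X → E .] vs [X → E . c A]; I8: [X → E c A .] vs [A → . ,]; I9: [A → A A .] vs [A → . ,]

A shift-reduce conflict occurs when an LR(0) state has both:
  - a complete (reduce) item [A → α .] (dot at the end), and
  - a shift item [B → β . c γ] (dot before a terminal).

Augment with X' → X and build the canonical LR(0) collection (I0 = CLOSURE({[X' → . X]}), then GOTO on every symbol after a dot until no new states appear). It has 10 states:
  I0: { [E → . b g], [X → . E c A], [X → . E], [X → . b X], [X' → . X] }  — shift
  I1: { [X → E . c A], [X → E .] }  — shift, reduce
  I2: { [X' → X .] }  — accept
  I3: { [E → . b g], [E → b . g], [X → . E c A], [X → . E], [X → . b X], [X → b . X] }  — shift
  I4: { [X → b X .] }  — reduce
  I5: { [E → b g .] }  — reduce
  I6: { [A → . ,], [A → . A A], [X → E c . A] }  — shift
  I7: { [A → , .] }  — reduce
  I8: { [A → . ,], [A → . A A], [A → A . A], [X → E c A .] }  — shift, reduce
  I9: { [A → . ,], [A → . A A], [A → A . A], [A → A A .] }  — shift, reduce

I1 contains reduce item [X → E .] and shift item [X → E . c A] — shift-reduce conflict.
I8 contains reduce item [X → E c A .] and shift item [A → . ,] — shift-reduce conflict.
I9 contains reduce item [A → A A .] and shift item [A → . ,] — shift-reduce conflict.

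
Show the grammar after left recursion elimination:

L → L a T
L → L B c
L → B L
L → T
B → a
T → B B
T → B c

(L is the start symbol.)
L → B L L'
L → T L'
L' → a T L'
L' → B c L'
L' → ε
B → a
T → B B
T → B c

L is directly left-recursive. The standard transformation for
  A → A α₁ | ... | A α_m | β₁ | ... | β_n
is
  A  → β₁ A' | ... | β_n A'
  A' → α₁ A' | ... | α_m A' | ε

L → B L becomes L → B L L'
L → T becomes L → T L'
L → L a T becomes L' → a T L'
L → L B c becomes L' → B c L'
Add L' → ε

Productions for other non-terminals are unchanged:
  B → a
  T → B B
  T → B c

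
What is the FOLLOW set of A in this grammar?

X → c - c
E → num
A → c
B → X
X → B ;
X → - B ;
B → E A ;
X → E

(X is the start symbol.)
{ ';' }

In B → E A ;: A is followed by ';', add FIRST(';') \ {ε} = { ';' }

Taking the union: FOLLOW(A) = { ';' }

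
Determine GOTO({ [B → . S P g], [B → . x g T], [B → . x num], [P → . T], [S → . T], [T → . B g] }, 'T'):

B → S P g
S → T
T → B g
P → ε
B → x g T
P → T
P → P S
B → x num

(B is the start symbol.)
{ [P → T .], [S → T .] }

GOTO(I, 'T') = CLOSURE({ [A → αX.β] : [A → α.Xβ] ∈ I, X = 'T' })

Items with dot before 'T', with the dot advanced:
  [P → . T] → [P → T .]
  [S → . T] → [S → T .]
Closure adds nothing (no advanced item has the dot before a non-terminal).

GOTO = { [P → T .], [S → T .] }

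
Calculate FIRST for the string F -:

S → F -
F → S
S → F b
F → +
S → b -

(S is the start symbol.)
FIRST sets of the non-terminals involved (from the grammar, by fixed-point iteration):
  FIRST(F) = { '+', 'b' }

To compute FIRST(F -), process the symbols left to right:
Symbol F is a non-terminal. Add FIRST(F) \ {ε} = { '+', 'b' }
F is not nullable (ε ∉ FIRST(F)), so stop here.
FIRST(F -) = { '+', 'b' }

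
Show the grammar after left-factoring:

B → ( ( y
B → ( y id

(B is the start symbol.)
Left-factoring transforms A → αβ₁ | αβ₂ into A → αA' and A' → β₁ | β₂
(α is the longest common prefix among the alternatives). Repeat until
no nonterminal has two alternatives with a common prefix.

Round 1: B has alternatives sharing prefix '('. Introduce B': B → ( B'
  Add: B' → ( y
  Add: B' → y id

No remaining common prefixes — done.

Resulting grammar:
B → ( B'
B' → ( y
B' → y id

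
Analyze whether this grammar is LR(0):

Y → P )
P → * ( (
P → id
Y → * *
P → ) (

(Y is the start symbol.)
Yes, the grammar is LR(0)

A grammar is LR(0) if no state in the canonical LR(0) collection has:
  - both a shift item (dot before a terminal) and a complete item (shift-reduce conflict), or
  - two or more complete items (reduce-reduce conflict; the accept item [Y' → Y .] counts as a complete item here).

Augment with Y' → Y and build the canonical LR(0) collection (I0 = CLOSURE({[Y' → . Y]}), then GOTO on every symbol after a dot until no new states appear). It has 11 states:
  I0: { [P → . ) (], [P → . * ( (], [P → . id], [Y → . * *], [Y → . P )], [Y' → . Y] }  — shift
  I1: { [P → ) . (] }  — shift
  I2: { [P → * . ( (], [Y → * . *] }  — shift
  I3: { [Y → P . )] }  — shift
  I4: { [Y' → Y .] }  — accept
  I5: { [P → id .] }  — reduce
  I6: { [Y → P ) .] }  — reduce
  I7: { [P → * ( . (] }  — shift
  I8: { [Y → * * .] }  — reduce
  I9: { [P → * ( ( .] }  — reduce
  I10: { [P → ) ( .] }  — reduce

Every state is either a pure shift/goto state or contains exactly one complete item and nothing to shift — no conflicts. The grammar is LR(0).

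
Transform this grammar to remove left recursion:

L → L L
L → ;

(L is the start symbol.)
L is directly left-recursive. The standard transformation for
  A → A α₁ | ... | A α_m | β₁ | ... | β_n
is
  A  → β₁ A' | ... | β_n A'
  A' → α₁ A' | ... | α_m A' | ε

L → ; becomes L → ; L'
L → L L becomes L' → L L'
Add L' → ε

Resulting grammar:
L → ; L'
L' → L L'
L' → ε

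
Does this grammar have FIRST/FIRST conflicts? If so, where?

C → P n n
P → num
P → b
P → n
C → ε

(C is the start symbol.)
No FIRST/FIRST conflicts.

A FIRST/FIRST conflict occurs when two productions N → α and N → β for the same non-terminal have FIRST(α) ∩ FIRST(β) ≠ ∅ (with ε ∈ FIRST of a nullable right-hand side, so two nullable alternatives also conflict).

FIRST sets of the non-terminals at (or reachable through a nullable prefix from) the front of some alternative:
  FIRST(P) = { 'b', 'n', 'num' }

Productions for C:
  C → P n n: FIRST = { 'b', 'n', 'num' }
  C → ε: FIRST = { ε }
Productions for P:
  P → num: FIRST = { 'num' }
  P → b: FIRST = { 'b' }
  P → n: FIRST = { 'n' }

All alternatives of each non-terminal have pairwise disjoint FIRST sets.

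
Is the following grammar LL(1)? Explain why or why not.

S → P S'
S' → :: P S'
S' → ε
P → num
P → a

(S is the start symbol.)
A grammar is LL(1) if for each non-terminal N with multiple productions, the predict sets of those productions are pairwise disjoint, where PREDICT(N → α) = (FIRST(α) \ {ε}) ∪ (FOLLOW(N) if α ⇒* ε).

Relevant sets:
  FOLLOW(S') = { $ }

For S':
  PREDICT(S' → :: P S') = { '::' }
  PREDICT(S' → ε) = { $ }
For P:
  PREDICT(P → num) = { 'num' }
  PREDICT(P → a) = { 'a' }
S has a single production, so nothing to check there.

All predict sets are disjoint. The grammar IS LL(1).

Answer: Yes, the grammar is LL(1).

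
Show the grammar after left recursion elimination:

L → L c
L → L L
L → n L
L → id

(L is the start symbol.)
L → n L L'
L → id L'
L' → c L'
L' → L L'
L' → ε

L is directly left-recursive. The standard transformation for
  A → A α₁ | ... | A α_m | β₁ | ... | β_n
is
  A  → β₁ A' | ... | β_n A'
  A' → α₁ A' | ... | α_m A' | ε

L → n L becomes L → n L L'
L → id becomes L → id L'
L → L c becomes L' → c L'
L → L L becomes L' → L L'
Add L' → ε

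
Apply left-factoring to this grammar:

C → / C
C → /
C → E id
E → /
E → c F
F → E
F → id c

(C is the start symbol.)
Left-factoring transforms A → αβ₁ | αβ₂ into A → αA' and A' → β₁ | β₂
(α is the longest common prefix among the alternatives). Repeat until
no nonterminal has two alternatives with a common prefix.

Round 1: C has alternatives sharing prefix '/'. Introduce C': C → / C'
  Add: C' → C
  Add: C' → ε

No remaining common prefixes — done.

Resulting grammar:
C → / C'
C' → C
C' → ε
C → E id
E → /
E → c F
F → E
F → id c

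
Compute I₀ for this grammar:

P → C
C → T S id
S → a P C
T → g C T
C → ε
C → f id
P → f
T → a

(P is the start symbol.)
First, augment the grammar with P' → P
I₀ = CLOSURE({ [P' → . P] }):
  [P' → . P] has the dot before P: add [P → . C], [P → . f]
  [P → . C] has the dot before C: add [C → . T S id], [C → .], [C → . f id]
  [C → . T S id] has the dot before T: add [T → . g C T], [T → . a]
No further items can be added.

I₀ = { [C → . T S id], [C → . f id], [C → .], [P → . C], [P → . f], [P' → . P], [T → . a], [T → . g C T] }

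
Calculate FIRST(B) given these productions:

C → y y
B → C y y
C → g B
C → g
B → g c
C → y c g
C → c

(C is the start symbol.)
FIRST sets of the other non-terminals involved (by the same procedure, iterated to a fixed point):
  FIRST(C) = { 'c', 'g', 'y' }

From B → C y y:
  - C is a non-terminal: add FIRST(C) \ {ε} = { 'c', 'g', 'y' }
    C is not nullable, so stop
From B → g c:
  - g is a terminal: add 'g' and stop

Collecting: FIRST(B) = { 'c', 'g', 'y' }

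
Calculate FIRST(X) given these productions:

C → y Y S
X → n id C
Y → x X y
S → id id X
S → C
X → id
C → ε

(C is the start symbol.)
{ 'id', 'n' }

To compute FIRST(X), examine every production with X on the left-hand side, reading each right-hand side left to right until a non-nullable symbol is reached.

From X → n id C:
  - n is a terminal: add 'n' and stop
From X → id:
  - id is a terminal: add 'id' and stop

Collecting: FIRST(X) = { 'id', 'n' }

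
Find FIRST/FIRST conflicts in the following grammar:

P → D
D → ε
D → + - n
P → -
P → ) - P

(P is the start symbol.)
No FIRST/FIRST conflicts.

A FIRST/FIRST conflict occurs when two productions N → α and N → β for the same non-terminal have FIRST(α) ∩ FIRST(β) ≠ ∅ (with ε ∈ FIRST of a nullable right-hand side, so two nullable alternatives also conflict).

FIRST sets of the non-terminals at (or reachable through a nullable prefix from) the front of some alternative:
  FIRST(D) = { '+', ε }

Productions for P:
  P → D: FIRST = { '+', ε }
  P → -: FIRST = { '-' }
  P → ) - P: FIRST = { ')' }
Productions for D:
  D → ε: FIRST = { ε }
  D → + - n: FIRST = { '+' }

All alternatives of each non-terminal have pairwise disjoint FIRST sets.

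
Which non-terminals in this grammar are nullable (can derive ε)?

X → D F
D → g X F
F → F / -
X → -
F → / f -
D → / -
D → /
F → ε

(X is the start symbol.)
A non-terminal is nullable if it can derive ε (the empty string): either it has an ε-production, or it has a production whose right-hand side consists entirely of nullable non-terminals.

ε-productions: F → ε
So F is immediately nullable.
No further non-terminal can be added: every production for the remaining non-terminals contains a terminal or a non-nullable non-terminal.
Nullable = { 'F' }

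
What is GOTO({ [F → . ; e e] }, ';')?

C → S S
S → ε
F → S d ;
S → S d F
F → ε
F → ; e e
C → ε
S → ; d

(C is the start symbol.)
GOTO(I, ';') = CLOSURE({ [A → αX.β] : [A → α.Xβ] ∈ I, X = ';' })

Items with dot before ';', with the dot advanced:
  [F → . ; e e] → [F → ; . e e]
Closure adds nothing (no advanced item has the dot before a non-terminal).

GOTO = { [F → ; . e e] }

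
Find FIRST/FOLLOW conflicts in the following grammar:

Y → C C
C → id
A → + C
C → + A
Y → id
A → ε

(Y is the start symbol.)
Nullable non-terminals: A.

A: nullable alternative(s) A → ε; FOLLOW(A) = { $, '+', 'id' }
  A → + C: FIRST \ {ε} = { '+' } — overlaps FOLLOW(A) on { '+' }: CONFLICT
  A → ε: FIRST \ {ε} = { } — this is the only nullable alternative, skip

C, Y have no nullable alternative, so no FIRST/FOLLOW check is needed there.

So the grammar has 1 FIRST/FOLLOW conflict (marked CONFLICT above).

Answer: Yes. A → '+' C with FOLLOW(A) on { '+' }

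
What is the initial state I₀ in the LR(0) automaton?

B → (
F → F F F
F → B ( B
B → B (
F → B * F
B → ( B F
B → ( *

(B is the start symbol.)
First, augment the grammar with B' → B
I₀ = CLOSURE({ [B' → . B] }):
  [B' → . B] has the dot before B: add [B → . (], [B → . B (], [B → . ( B F], [B → . ( *]
No further items can be added.

I₀ = { [B → . ( *], [B → . ( B F], [B → . (], [B → . B (], [B' → . B] }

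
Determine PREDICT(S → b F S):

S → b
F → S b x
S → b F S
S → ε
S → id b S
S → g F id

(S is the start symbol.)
PREDICT(S → b F S) = (FIRST(RHS) \ {ε}) ∪ (FOLLOW(S) if ε ∈ FIRST(RHS), i.e. RHS ⇒* ε)
FIRST(b F S) = { 'b' }
ε ∉ FIRST(b F S), so FOLLOW(S) is not added.
PREDICT(S → b F S) = { 'b' }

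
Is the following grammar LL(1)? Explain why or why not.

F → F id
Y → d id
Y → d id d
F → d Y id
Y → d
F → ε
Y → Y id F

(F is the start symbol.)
A grammar is LL(1) if for each non-terminal N with multiple productions, the predict sets of those productions are pairwise disjoint, where PREDICT(N → α) = (FIRST(α) \ {ε}) ∪ (FOLLOW(N) if α ⇒* ε).

Relevant sets:
  FIRST(F) = { 'd', 'id', ε }
  FIRST(Y) = { 'd' }
  FOLLOW(F) = { $, 'id' }

For F:
  PREDICT(F → F id) = { 'd', 'id' }
  PREDICT(F → d Y id) = { 'd' }
  PREDICT(F → ε) = { $, 'id' }
For Y:
  PREDICT(Y → d id) = { 'd' }
  PREDICT(Y → d id d) = { 'd' }
  PREDICT(Y → d) = { 'd' }
  PREDICT(Y → Y id F) = { 'd' }

Conflict found: Predict set conflict for F: { 'd' }
The grammar is NOT LL(1).

Answer: No. Predict set conflict for F: { 'd' }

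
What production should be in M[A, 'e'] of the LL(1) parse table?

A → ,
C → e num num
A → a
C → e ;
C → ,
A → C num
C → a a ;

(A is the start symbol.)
A → C num

To find M[A, 'e'], we find productions for A where 'e' is in the predict set (PREDICT(N → α) = (FIRST(α) \ {ε}) ∪ (FOLLOW(N) if α ⇒* ε)).

Relevant sets:
  FIRST(C) = { ',', 'a', 'e' }

A → ,: PREDICT = { ',' }
A → a: PREDICT = { 'a' }
A → C num: PREDICT = { ',', 'a', 'e' }
  'e' is in predict set, so this production goes in M[A, 'e']

M[A, 'e'] = A → C num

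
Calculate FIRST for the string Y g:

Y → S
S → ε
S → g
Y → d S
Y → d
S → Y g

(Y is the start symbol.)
{ 'd', 'g' }

FIRST sets of the non-terminals involved (from the grammar, by fixed-point iteration):
  FIRST(Y) = { 'd', 'g', ε }

To compute FIRST(Y g), process the symbols left to right:
Symbol Y is a non-terminal. Add FIRST(Y) \ {ε} = { 'd', 'g' }
Y is nullable (ε ∈ FIRST(Y)), continue to the next symbol.
Symbol g is a terminal. Add 'g' and stop.
FIRST(Y g) = { 'd', 'g' }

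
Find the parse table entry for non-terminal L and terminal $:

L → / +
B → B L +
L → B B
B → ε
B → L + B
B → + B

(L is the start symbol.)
L → B B

To find M[L, $], we find productions for L where $ is in the predict set (PREDICT(N → α) = (FIRST(α) \ {ε}) ∪ (FOLLOW(N) if α ⇒* ε)).

Relevant sets:
  FIRST(B) = { '+', '/', ε }
  FOLLOW(L) = { $, '+' }

L → / +: PREDICT = { '/' }
L → B B: PREDICT = { $, '+', '/' }
  $ is in predict set, so this production goes in M[L, $]

M[L, $] = L → B B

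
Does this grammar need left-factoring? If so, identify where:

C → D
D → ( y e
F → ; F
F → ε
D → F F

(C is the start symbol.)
Left-factoring is needed when two productions for the same non-terminal
share a common prefix on the right-hand side.

Productions for D:
  D → ( y e
  D → F F
Productions for F:
  F → ; F
  F → ε

No common prefixes found.

Answer: No, left-factoring is not needed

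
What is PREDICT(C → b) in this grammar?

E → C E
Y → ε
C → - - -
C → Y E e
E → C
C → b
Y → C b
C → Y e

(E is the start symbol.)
PREDICT(C → b) = (FIRST(RHS) \ {ε}) ∪ (FOLLOW(C) if ε ∈ FIRST(RHS), i.e. RHS ⇒* ε)
FIRST(b) = { 'b' }
ε ∉ FIRST(b), so FOLLOW(C) is not added.
PREDICT(C → b) = { 'b' }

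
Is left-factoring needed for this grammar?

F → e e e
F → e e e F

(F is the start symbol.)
Yes, F has productions with common prefix 'e e e'

Left-factoring is needed when two productions for the same non-terminal
share a common prefix on the right-hand side.

Productions for F:
  F → e e e
  F → e e e F

Found common prefix 'e e e' in productions for F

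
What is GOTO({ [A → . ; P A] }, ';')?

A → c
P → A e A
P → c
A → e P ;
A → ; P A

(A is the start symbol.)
{ [A → . ; P A], [A → . c], [A → . e P ;], [A → ; . P A], [P → . A e A], [P → . c] }

GOTO(I, ';') = CLOSURE({ [A → αX.β] : [A → α.Xβ] ∈ I, X = ';' })

Items with dot before ';', with the dot advanced:
  [A → . ; P A] → [A → ; . P A]
Closure of the advanced items:
  [A → ; . P A] has the dot before P: add [P → . A e A], [P → . c]
  [P → . A e A] has the dot before A: add [A → . c], [A → . e P ;], [A → . ; P A]

GOTO = { [A → . ; P A], [A → . c], [A → . e P ;], [A → ; . P A], [P → . A e A], [P → . c] }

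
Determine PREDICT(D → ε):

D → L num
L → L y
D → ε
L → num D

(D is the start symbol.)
{ $, 'num', 'y' }

PREDICT(D → ε) = (FIRST(RHS) \ {ε}) ∪ (FOLLOW(D) if ε ∈ FIRST(RHS), i.e. RHS ⇒* ε)
The right-hand side is ε (FIRST(ε) = { ε }), so the predict set is FOLLOW(D) = { $, 'num', 'y' }
PREDICT(D → ε) = { $, 'num', 'y' }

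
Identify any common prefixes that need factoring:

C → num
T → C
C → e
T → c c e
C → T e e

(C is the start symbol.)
Left-factoring is needed when two productions for the same non-terminal
share a common prefix on the right-hand side.

Productions for C:
  C → num
  C → e
  C → T e e
Productions for T:
  T → C
  T → c c e

No common prefixes found.

Answer: No, left-factoring is not needed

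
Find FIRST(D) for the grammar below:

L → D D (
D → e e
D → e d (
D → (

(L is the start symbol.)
From D → e e:
  - e is a terminal: add 'e' and stop
From D → e d (:
  - e is a terminal: add 'e' and stop
From D → (:
  - '(' is a terminal: add '(' and stop

Collecting: FIRST(D) = { '(', 'e' }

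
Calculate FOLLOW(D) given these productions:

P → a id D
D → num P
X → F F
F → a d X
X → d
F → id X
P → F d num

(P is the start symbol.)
To compute FOLLOW(D), find every occurrence of D on a right-hand side N → α D β: add FIRST(β) \ {ε}, and if β is empty or nullable also add FOLLOW(N). Iterate to a fixed point.

In P → a id D: D is at the end, add FOLLOW(P)

The FOLLOW sets referred to above (computed the same way, to a fixed point):
  FOLLOW(P) = { $ }

Taking the union: FOLLOW(D) = { $ }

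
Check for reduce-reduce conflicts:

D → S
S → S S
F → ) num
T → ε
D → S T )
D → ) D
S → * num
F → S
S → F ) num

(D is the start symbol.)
Yes — I5: [D → S .] vs [F → S .]; I7: [F → S .] vs [S → S S .]

Augment with D' → D and build the canonical LR(0) collection (I0 = CLOSURE({[D' → . D]}), then GOTO on every symbol after a dot until no new states appear). It has 15 states:
  I0: { [D → . ) D], [D → . S T )], [D → . S], [D' → . D], [F → . ) num], [F → . S], [S → . * num], [S → . F ) num], [S → . S S] }  — shift
  I1: { [D → ) . D], [D → . ) D], [D → . S T )], [D → . S], [F → ) . num], [F → . ) num], [F → . S], [S → . * num], [S → . F ) num], [S → . S S] }  — shift
  I2: { [S → * . num] }  — shift
  I3: { [D' → D .] }  — accept
  I4: { [S → F . ) num] }  — shift
  I5: { [D → S . T )], [D → S .], [F → . ) num], [F → . S], [F → S .], [S → . * num], [S → . F ) num], [S → . S S], [S → S . S], [T → .] }  — shift, 3 reduces
  I6: { [F → ) . num] }  — shift
  I7: { [F → . ) num], [F → . S], [F → S .], [S → . * num], [S → . F ) num], [S → . S S], [S → S . S], [S → S S .] }  — shift, 2 reduces
  I8: { [D → S T . )] }  — shift
  I9: { [D → S T ) .] }  — reduce
  I10: { [F → ) num .] }  — reduce
  I11: { [S → F ) . num] }  — shift
  I12: { [S → F ) num .] }  — reduce
  I13: { [S → * num .] }  — reduce
  I14: { [D → ) D .] }  — reduce

I5 contains complete items [D → S .], [F → S .], [T → .] — reduce-reduce conflict.
I7 contains complete items [F → S .], [S → S S .] — reduce-reduce conflict.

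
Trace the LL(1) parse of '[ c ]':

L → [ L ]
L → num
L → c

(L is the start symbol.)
LL(1) parsing maintains a stack (initially the start symbol over $) and the input. At each step: if the stack top is a terminal, match it against the current input token; if it is a non-terminal N, replace it with the RHS of M[N, lookahead] (the unique production whose predict set contains the lookahead).

Stack is shown with the top on the left.

Stack    Input    Action
------------------------
L $      [ c ] $  output L → [ L ]
[ L ] $  [ c ] $  match '['
L ] $    c ] $    output L → c
c ] $    c ] $    match 'c'
] $      ] $      match ']'
$        $        accept

The string is accepted.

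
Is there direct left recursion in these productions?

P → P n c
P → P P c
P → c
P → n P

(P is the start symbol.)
Yes, P is left-recursive

Direct left recursion occurs when N → N α for some non-terminal N (the right-hand side begins with the left-hand side itself).

P → P n c: LEFT RECURSIVE (starts with P)
P → P P c: LEFT RECURSIVE (starts with P)
P → c: starts with c
P → n P: starts with n

The grammar has direct left recursion on: P.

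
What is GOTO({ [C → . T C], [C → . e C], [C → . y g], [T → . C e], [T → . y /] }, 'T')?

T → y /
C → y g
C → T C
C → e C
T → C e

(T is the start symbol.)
{ [C → . T C], [C → . e C], [C → . y g], [C → T . C], [T → . C e], [T → . y /] }

GOTO(I, 'T') = CLOSURE({ [A → αX.β] : [A → α.Xβ] ∈ I, X = 'T' })

Items with dot before 'T', with the dot advanced:
  [C → . T C] → [C → T . C]
Closure of the advanced items:
  [C → T . C] has the dot before C: add [C → . y g], [C → . T C], [C → . e C]
  [C → . T C] has the dot before T: add [T → . y /], [T → . C e]

GOTO = { [C → . T C], [C → . e C], [C → . y g], [C → T . C], [T → . C e], [T → . y /] }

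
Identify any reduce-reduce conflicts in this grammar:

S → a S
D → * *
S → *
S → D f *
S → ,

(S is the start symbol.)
No reduce-reduce conflicts

A reduce-reduce conflict occurs when an LR(0) state has two complete items [A → α .] and [B → β .] — both call for a reduction, and with no lookahead the parser cannot choose between them.

Augment with S' → S and build the canonical LR(0) collection (I0 = CLOSURE({[S' → . S]}), then GOTO on every symbol after a dot until no new states appear). It has 10 states:
  I0: { [D → . * *], [S → . *], [S → . ,], [S → . D f *], [S → . a S], [S' → . S] }  — shift
  I1: { [D → * . *], [S → * .] }  — shift, reduce
  I2: { [S → , .] }  — reduce
  I3: { [S → D . f *] }  — shift
  I4: { [S' → S .] }  — accept
  I5: { [D → . * *], [S → . *], [S → . ,], [S → . D f *], [S → . a S], [S → a . S] }  — shift
  I6: { [S → a S .] }  — reduce
  I7: { [S → D f . *] }  — shift
  I8: { [S → D f * .] }  — reduce
  I9: { [D → * * .] }  — reduce

No state contains more than one complete item.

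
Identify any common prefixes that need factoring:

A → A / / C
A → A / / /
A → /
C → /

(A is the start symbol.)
Yes, A has productions with common prefix 'A / /'

Left-factoring is needed when two productions for the same non-terminal
share a common prefix on the right-hand side.

Productions for A:
  A → A / / C
  A → A / / /
  A → /

Found common prefix 'A / /' in productions for A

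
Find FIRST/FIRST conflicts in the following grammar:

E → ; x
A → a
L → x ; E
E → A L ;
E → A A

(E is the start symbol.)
FIRST sets of the non-terminals at (or reachable through a nullable prefix from) the front of some alternative:
  FIRST(A) = { 'a' }

Productions for E:
  E → ; x: FIRST = { ';' }
  E → A L ;: FIRST = { 'a' }
  E → A A: FIRST = { 'a' }
A, L have only one production, so no FIRST/FIRST conflict is possible there.

Conflict for E: E → A L ; and E → A A
  Overlap: { 'a' }

Answer: Yes. E → A L ';' / E → A A on { 'a' }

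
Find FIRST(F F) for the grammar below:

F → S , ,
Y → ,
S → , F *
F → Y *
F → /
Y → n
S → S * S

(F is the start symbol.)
FIRST sets of the non-terminals involved (from the grammar, by fixed-point iteration):
  FIRST(F) = { ',', '/', 'n' }

To compute FIRST(F F), process the symbols left to right:
Symbol F is a non-terminal. Add FIRST(F) \ {ε} = { ',', '/', 'n' }
F is not nullable (ε ∉ FIRST(F)), so stop here.
FIRST(F F) = { ',', '/', 'n' }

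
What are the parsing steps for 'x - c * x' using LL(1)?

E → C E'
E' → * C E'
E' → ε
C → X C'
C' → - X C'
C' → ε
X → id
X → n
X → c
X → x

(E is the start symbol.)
LL(1) parsing maintains a stack (initially the start symbol over $) and the input. At each step: if the stack top is a terminal, match it against the current input token; if it is a non-terminal N, replace it with the RHS of M[N, lookahead] (the unique production whose predict set contains the lookahead).

Stack is shown with the top on the left.

Stack        Input        Action
--------------------------------
E $          x - c * x $  output E → C E'
C E' $       x - c * x $  output C → X C'
X C' E' $    x - c * x $  output X → x
x C' E' $    x - c * x $  match 'x'
C' E' $      - c * x $    output C' → - X C'
- X C' E' $  - c * x $    match '-'
X C' E' $    c * x $      output X → c
c C' E' $    c * x $      match 'c'
C' E' $      * x $        output C' → ε
E' $         * x $        output E' → * C E'
* C E' $     * x $        match '*'
C E' $       x $          output C → X C'
X C' E' $    x $          output X → x
x C' E' $    x $          match 'x'
C' E' $      $            output C' → ε
E' $         $            output E' → ε
$            $            accept

The string is accepted.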